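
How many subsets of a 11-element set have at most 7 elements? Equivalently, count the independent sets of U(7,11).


Independent sets of U(7,11) are all subsets of size <= 7.
Count = (11 choose 0) + (11 choose 1) + (11 choose 2) + (11 choose 3) + (11 choose 4) + (11 choose 5) + (11 choose 6) + (11 choose 7)
     = 1 + 11 + 55 + 165 + 330 + 462 + 462 + 330
     = 1816.

1816


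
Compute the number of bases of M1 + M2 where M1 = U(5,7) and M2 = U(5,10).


Bases of a direct sum M1 + M2: |B| = |B(M1)| * |B(M2)|.
|B(U(5,7))| = C(7,5) = 21.
|B(U(5,10))| = C(10,5) = 252.
Total bases = 21 * 252 = 5292.

5292


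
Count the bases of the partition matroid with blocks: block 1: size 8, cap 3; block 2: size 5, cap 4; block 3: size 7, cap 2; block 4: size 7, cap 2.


A basis picks exactly ci elements from block i.
Number of bases = product of C(|Si|, ci).
= C(8,3) * C(5,4) * C(7,2) * C(7,2)
= 56 * 5 * 21 * 21
= 123480.

123480


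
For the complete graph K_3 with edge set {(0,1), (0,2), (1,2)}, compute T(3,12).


T(K_3; x,y) = x^2 + x + y.
T(3,12) = 9 + 3 + 12 = 24.

24


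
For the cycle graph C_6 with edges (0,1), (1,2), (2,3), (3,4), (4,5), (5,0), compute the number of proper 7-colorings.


P(C_6, k) = (k-1)^6 + (-1)^6*(k-1).
P(7) = (6)^6 + 6
= 46656 + 6 = 46662.

46662


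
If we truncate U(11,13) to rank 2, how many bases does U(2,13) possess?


Truncating U(11,13) to rank 2 gives U(2,13).
Bases of U(2,13) are all 2-element subsets of 13 elements.
Number of bases = C(13,2) = (13 * 12) / (1 * 2) = 78.

78


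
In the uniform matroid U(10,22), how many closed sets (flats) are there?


Flats of U(10,22): every subset of size < 10 is a flat, plus E itself.
Count = (22 choose 0) + (22 choose 1) + (22 choose 2) + (22 choose 3) + (22 choose 4) + (22 choose 5) + (22 choose 6) + (22 choose 7) + (22 choose 8) + (22 choose 9) + 1
     = 1 + 22 + 231 + 1540 + 7315 + 26334 + 74613 + 170544 + 319770 + 497420 + 1
     = 1097791.

1097791


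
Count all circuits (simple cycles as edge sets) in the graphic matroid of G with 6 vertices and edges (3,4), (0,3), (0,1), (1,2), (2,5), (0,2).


A circuit in a graphic matroid = edge set of a simple cycle.
G has 6 vertices and 6 edges.
Enumerating all minimal edge subsets forming cycles...
Total circuits found: 1.

1


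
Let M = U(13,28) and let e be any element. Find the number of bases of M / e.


Contracting e from U(13,28) gives U(12,27).
Bases of U(12,27) = C(27,12) = 27! / (12! * 15!) = 17383860.

17383860


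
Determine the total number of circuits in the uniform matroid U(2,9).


In U(2,9), circuits are the (3)-element subsets.
Any set of 3 elements is dependent, and removing any one element gives
an independent set of size 2, so it is a minimal dependent set.
Number of circuits = C(9,3) = 9! / (3! * 6!) = 84.

84


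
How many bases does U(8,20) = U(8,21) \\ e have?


Deleting e from U(8,21) gives U(8,20) since n > r.
Bases of U(8,20) = C(20,8) = 20! / (8! * 12!) = 125970.

125970


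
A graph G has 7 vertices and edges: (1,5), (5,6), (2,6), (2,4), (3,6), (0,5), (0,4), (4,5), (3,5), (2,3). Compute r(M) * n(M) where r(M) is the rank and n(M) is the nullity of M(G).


r(M) = |V| - c = 7 - 1 = 6.
nullity = |E| - r(M) = 10 - 6 = 4.
Product = 6 * 4 = 24.

24


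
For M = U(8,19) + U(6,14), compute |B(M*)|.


(M1+M2)* = M1* + M2*.
M1* = U(11,19), bases: C(19,11) = 75582.
M2* = U(8,14), bases: C(14,8) = 3003.
|B(M*)| = 75582 * 3003 = 226972746.

226972746


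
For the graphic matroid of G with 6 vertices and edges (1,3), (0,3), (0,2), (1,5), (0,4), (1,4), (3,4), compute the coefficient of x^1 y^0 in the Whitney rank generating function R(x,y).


R(x,y) = sum over A in 2^E of x^(r(E)-r(A)) * y^(|A|-r(A)).
G has 6 vertices, 7 edges. r(E) = 5.
Enumerate all 2^7 = 128 subsets.
Count subsets with r(E)-r(A)=1 and |A|-r(A)=0: 26.

26


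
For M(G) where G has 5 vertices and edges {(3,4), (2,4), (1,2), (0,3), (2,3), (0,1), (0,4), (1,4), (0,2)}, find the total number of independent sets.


An independent set in a graphic matroid is an acyclic edge subset.
G has 5 vertices and 9 edges.
Enumerate all 2^9 = 512 subsets, checking for acyclicity.
Total independent sets = 198.

198


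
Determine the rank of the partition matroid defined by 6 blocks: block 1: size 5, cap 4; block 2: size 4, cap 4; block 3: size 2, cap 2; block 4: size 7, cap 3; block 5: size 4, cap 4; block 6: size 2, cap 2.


Rank of a partition matroid = sum of min(|Si|, ci) for each block.
= min(5,4) + min(4,4) + min(2,2) + min(7,3) + min(4,4) + min(2,2)
= 4 + 4 + 2 + 3 + 4 + 2
= 19.

19


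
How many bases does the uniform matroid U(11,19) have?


Bases of U(11,19) are all 11-element subsets of the 19-element ground set.
Number of bases = C(19,11).
(19 choose 11) = 75582.

75582


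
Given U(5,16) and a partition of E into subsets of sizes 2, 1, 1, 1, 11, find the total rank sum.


r(Ai) = min(|Ai|, 5) for each part.
Sum = min(2,5) + min(1,5) + min(1,5) + min(1,5) + min(11,5)
    = 2 + 1 + 1 + 1 + 5
    = 10.

10


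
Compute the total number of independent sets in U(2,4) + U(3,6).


For a direct sum, |I(M1+M2)| = |I(M1)| * |I(M2)|.
|I(U(2,4))| = sum C(4,k) for k=0..2 = 11.
|I(U(3,6))| = sum C(6,k) for k=0..3 = 42.
Total = 11 * 42 = 462.

462


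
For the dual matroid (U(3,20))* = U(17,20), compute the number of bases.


The dual of U(r,n) is U(n-r, n) = U(17,20).
Bases of U(17,20) are all (17)-element subsets.
|B(M*)| = C(20,17) = 20! / (17! * 3!) = 1140.

1140


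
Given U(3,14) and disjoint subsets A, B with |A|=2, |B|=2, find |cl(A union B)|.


|A union B| = 2 + 2 = 4 (disjoint).
In U(3,14), cl(S) = S if |S| < 3, else cl(S) = E.
Since 4 >= 3, cl(A union B) = E.
|cl(A union B)| = 14.

14


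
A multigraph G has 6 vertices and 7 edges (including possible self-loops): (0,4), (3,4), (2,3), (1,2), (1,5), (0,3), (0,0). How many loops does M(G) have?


In a graphic matroid, a loop is a self-loop edge (u,u) with rank 0.
Examining all 7 edges for self-loops...
Self-loops found: (0,0)
Number of loops = 1.

1


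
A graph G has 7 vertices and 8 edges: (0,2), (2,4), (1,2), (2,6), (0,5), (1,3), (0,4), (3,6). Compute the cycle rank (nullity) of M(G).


Cycle rank (nullity) = |E| - r(M) = |E| - (|V| - c).
|E| = 8, |V| = 7, c = 1.
Nullity = 8 - (7 - 1) = 8 - 6 = 2.

2


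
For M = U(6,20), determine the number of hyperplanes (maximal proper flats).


Hyperplanes of U(6,20) are flats of rank 5.
In a uniform matroid, these are exactly the (5)-element subsets.
Count = (20 choose 5) = 15504.

15504


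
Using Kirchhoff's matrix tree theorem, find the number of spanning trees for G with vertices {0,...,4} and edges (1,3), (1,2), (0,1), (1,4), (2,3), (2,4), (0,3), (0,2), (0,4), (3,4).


By Kirchhoff's matrix tree theorem, the number of spanning trees equals
the determinant of any cofactor of the Laplacian matrix L.
G has 5 vertices and 10 edges.
Computing the (4 x 4) cofactor determinant gives 125.

125


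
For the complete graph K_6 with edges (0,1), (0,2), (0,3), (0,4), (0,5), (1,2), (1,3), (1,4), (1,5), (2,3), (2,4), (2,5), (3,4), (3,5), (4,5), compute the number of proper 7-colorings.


P(K_6, k) = k(k-1)(k-2)...(k-5).
P(7) = (7) * (6) * (5) * (4) * (3) * (2) = 5040.

5040


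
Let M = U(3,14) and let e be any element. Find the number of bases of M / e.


Contracting e from U(3,14) gives U(2,13).
Bases of U(2,13) = (13 choose 2) = 78.

78


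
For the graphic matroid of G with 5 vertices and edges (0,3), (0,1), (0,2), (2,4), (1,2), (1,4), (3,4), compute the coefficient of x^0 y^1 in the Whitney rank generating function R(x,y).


R(x,y) = sum over A in 2^E of x^(r(E)-r(A)) * y^(|A|-r(A)).
G has 5 vertices, 7 edges. r(E) = 4.
Enumerate all 2^7 = 128 subsets.
Count subsets with r(E)-r(A)=0 and |A|-r(A)=1: 20.

20


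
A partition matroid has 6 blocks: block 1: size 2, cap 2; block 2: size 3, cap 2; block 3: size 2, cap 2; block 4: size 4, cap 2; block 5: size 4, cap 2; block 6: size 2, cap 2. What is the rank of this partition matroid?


Rank of a partition matroid = sum of min(|Si|, ci) for each block.
= min(2,2) + min(3,2) + min(2,2) + min(4,2) + min(4,2) + min(2,2)
= 2 + 2 + 2 + 2 + 2 + 2
= 12.

12


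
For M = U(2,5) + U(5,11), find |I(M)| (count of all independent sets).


For a direct sum, |I(M1+M2)| = |I(M1)| * |I(M2)|.
|I(U(2,5))| = sum C(5,k) for k=0..2 = 16.
|I(U(5,11))| = sum C(11,k) for k=0..5 = 1024.
Total = 16 * 1024 = 16384.

16384


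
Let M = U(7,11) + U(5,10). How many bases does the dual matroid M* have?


(M1+M2)* = M1* + M2*.
M1* = U(4,11), bases: C(11,4) = 330.
M2* = U(5,10), bases: C(10,5) = 252.
|B(M*)| = 330 * 252 = 83160.

83160


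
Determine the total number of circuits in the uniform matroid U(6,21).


In U(6,21), circuits are the (7)-element subsets.
Any set of 7 elements is dependent, and removing any one element gives
an independent set of size 6, so it is a minimal dependent set.
Number of circuits = (21 choose 7) = 116280.

116280


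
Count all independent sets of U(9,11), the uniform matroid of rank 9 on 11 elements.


Independent sets of U(9,11) are all subsets of size <= 9.
Count = C(11,0) + C(11,1) + C(11,2) + C(11,3) + C(11,4) + C(11,5) + C(11,6) + C(11,7) + C(11,8) + C(11,9)
     = 1 + 11 + 55 + 165 + 330 + 462 + 462 + 330 + 165 + 55
     = 2036.

2036


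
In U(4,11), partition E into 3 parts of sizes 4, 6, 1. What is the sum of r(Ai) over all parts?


r(Ai) = min(|Ai|, 4) for each part.
Sum = min(4,4) + min(6,4) + min(1,4)
    = 4 + 4 + 1
    = 9.

9


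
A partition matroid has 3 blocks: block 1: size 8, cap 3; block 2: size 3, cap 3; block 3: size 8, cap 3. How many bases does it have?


A basis picks exactly ci elements from block i.
Number of bases = product of C(|Si|, ci).
= C(8,3) * C(3,3) * C(8,3)
= 56 * 1 * 56
= 3136.

3136


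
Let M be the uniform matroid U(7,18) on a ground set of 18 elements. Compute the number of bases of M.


Bases of U(7,18) are all 7-element subsets of the 18-element ground set.
Number of bases = C(18,7).
C(18,7) = 18! / (7! * 11!) = 31824.

31824


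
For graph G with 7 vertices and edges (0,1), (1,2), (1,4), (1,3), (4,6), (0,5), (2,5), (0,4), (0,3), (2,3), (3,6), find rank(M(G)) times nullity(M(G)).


r(M) = |V| - c = 7 - 1 = 6.
nullity = |E| - r(M) = 11 - 6 = 5.
Product = 6 * 5 = 30.

30


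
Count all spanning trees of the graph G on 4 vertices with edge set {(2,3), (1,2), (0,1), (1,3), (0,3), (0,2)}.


By Kirchhoff's matrix tree theorem, the number of spanning trees equals
the determinant of any cofactor of the Laplacian matrix L.
G has 4 vertices and 6 edges.
Computing the (3 x 3) cofactor determinant gives 16.

16


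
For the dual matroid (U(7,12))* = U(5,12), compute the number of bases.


The dual of U(r,n) is U(n-r, n) = U(5,12).
Bases of U(5,12) are all (5)-element subsets.
|B(M*)| = (12 choose 5) = 792.

792


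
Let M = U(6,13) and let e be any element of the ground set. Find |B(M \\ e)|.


Deleting e from U(6,13) gives U(6,12) since n > r.
Bases of U(6,12) = C(12,6) = 12! / (6! * 6!) = 924.

924


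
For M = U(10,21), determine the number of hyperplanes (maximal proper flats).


Hyperplanes of U(10,21) are flats of rank 9.
In a uniform matroid, these are exactly the (9)-element subsets.
Count = C(21,9) = 21! / (9! * 12!) = 293930.

293930


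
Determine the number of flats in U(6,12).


Flats of U(6,12): every subset of size < 6 is a flat, plus E itself.
Count = (12 choose 0) + (12 choose 1) + (12 choose 2) + (12 choose 3) + (12 choose 4) + (12 choose 5) + 1
     = 1 + 12 + 66 + 220 + 495 + 792 + 1
     = 1587.

1587


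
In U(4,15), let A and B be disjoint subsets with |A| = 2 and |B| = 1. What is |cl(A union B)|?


|A union B| = 2 + 1 = 3 (disjoint).
In U(4,15), cl(S) = S if |S| < 4, else cl(S) = E.
Since 3 < 4, cl(A union B) = A union B.
|cl(A union B)| = 3.

3


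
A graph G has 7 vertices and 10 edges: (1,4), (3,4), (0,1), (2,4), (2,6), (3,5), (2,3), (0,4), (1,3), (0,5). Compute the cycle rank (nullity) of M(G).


Cycle rank (nullity) = |E| - r(M) = |E| - (|V| - c).
|E| = 10, |V| = 7, c = 1.
Nullity = 10 - (7 - 1) = 10 - 6 = 4.

4


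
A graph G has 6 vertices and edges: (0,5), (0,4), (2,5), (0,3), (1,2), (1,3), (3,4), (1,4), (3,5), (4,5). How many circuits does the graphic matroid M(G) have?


A circuit in a graphic matroid = edge set of a simple cycle.
G has 6 vertices and 10 edges.
Enumerating all minimal edge subsets forming cycles...
Total circuits found: 22.

22


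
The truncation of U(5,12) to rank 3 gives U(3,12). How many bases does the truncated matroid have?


Truncating U(5,12) to rank 3 gives U(3,12).
Bases of U(3,12) are all 3-element subsets of 12 elements.
Number of bases = (12 choose 3) = 220.

220


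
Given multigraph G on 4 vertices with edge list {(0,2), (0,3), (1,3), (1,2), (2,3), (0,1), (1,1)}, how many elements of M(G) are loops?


In a graphic matroid, a loop is a self-loop edge (u,u) with rank 0.
Examining all 7 edges for self-loops...
Self-loops found: (1,1)
Number of loops = 1.

1


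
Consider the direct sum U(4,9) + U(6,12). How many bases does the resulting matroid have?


Bases of a direct sum M1 + M2: |B| = |B(M1)| * |B(M2)|.
|B(U(4,9))| = C(9,4) = 126.
|B(U(6,12))| = C(12,6) = 924.
Total bases = 126 * 924 = 116424.

116424


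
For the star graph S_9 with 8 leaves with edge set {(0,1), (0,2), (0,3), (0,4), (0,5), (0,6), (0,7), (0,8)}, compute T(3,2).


A star on 9 vertices is a tree with 8 edges.
T(x,y) = x^(8) for any tree.
T(3,2) = 3^8 = 6561.

6561


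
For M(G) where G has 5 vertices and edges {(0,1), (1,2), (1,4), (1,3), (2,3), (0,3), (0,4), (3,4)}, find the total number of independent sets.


An independent set in a graphic matroid is an acyclic edge subset.
G has 5 vertices and 8 edges.
Enumerate all 2^8 = 256 subsets, checking for acyclicity.
Total independent sets = 128.

128


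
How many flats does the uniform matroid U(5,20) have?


Flats of U(5,20): every subset of size < 5 is a flat, plus E itself.
Count = (20 choose 0) + (20 choose 1) + (20 choose 2) + (20 choose 3) + (20 choose 4) + 1
     = 1 + 20 + 190 + 1140 + 4845 + 1
     = 6197.

6197


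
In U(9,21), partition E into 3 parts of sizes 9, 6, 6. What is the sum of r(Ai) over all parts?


r(Ai) = min(|Ai|, 9) for each part.
Sum = min(9,9) + min(6,9) + min(6,9)
    = 9 + 6 + 6
    = 21.

21


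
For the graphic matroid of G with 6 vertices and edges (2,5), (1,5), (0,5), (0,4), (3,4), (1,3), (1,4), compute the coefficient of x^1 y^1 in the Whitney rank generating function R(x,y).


R(x,y) = sum over A in 2^E of x^(r(E)-r(A)) * y^(|A|-r(A)).
G has 6 vertices, 7 edges. r(E) = 5.
Enumerate all 2^7 = 128 subsets.
Count subsets with r(E)-r(A)=1 and |A|-r(A)=1: 10.

10


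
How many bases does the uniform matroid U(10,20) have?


Bases of U(10,20) are all 10-element subsets of the 20-element ground set.
Number of bases = C(20,10).
C(20,10) = 184756.

184756


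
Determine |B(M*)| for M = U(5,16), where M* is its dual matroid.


The dual of U(r,n) is U(n-r, n) = U(11,16).
Bases of U(11,16) are all (11)-element subsets.
|B(M*)| = C(16,11) = 4368.

4368


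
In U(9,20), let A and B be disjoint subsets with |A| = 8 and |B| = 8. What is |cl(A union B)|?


|A union B| = 8 + 8 = 16 (disjoint).
In U(9,20), cl(S) = S if |S| < 9, else cl(S) = E.
Since 16 >= 9, cl(A union B) = E.
|cl(A union B)| = 20.

20


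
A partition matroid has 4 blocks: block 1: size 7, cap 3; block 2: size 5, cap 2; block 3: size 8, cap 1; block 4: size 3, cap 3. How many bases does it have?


A basis picks exactly ci elements from block i.
Number of bases = product of C(|Si|, ci).
= C(7,3) * C(5,2) * C(8,1) * C(3,3)
= 35 * 10 * 8 * 1
= 2800.

2800


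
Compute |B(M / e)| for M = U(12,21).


Contracting e from U(12,21) gives U(11,20).
Bases of U(11,20) = C(20,11) = 167960.

167960


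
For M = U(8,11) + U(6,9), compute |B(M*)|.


(M1+M2)* = M1* + M2*.
M1* = U(3,11), bases: C(11,3) = 165.
M2* = U(3,9), bases: C(9,3) = 84.
|B(M*)| = 165 * 84 = 13860.

13860


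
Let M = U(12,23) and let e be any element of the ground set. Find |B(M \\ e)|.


Deleting e from U(12,23) gives U(12,22) since n > r.
Bases of U(12,22) = C(22,12) = 22! / (12! * 10!) = 646646.

646646


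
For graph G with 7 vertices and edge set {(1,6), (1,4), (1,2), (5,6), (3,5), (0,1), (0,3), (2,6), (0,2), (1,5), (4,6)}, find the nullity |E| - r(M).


Cycle rank (nullity) = |E| - r(M) = |E| - (|V| - c).
|E| = 11, |V| = 7, c = 1.
Nullity = 11 - (7 - 1) = 11 - 6 = 5.

5


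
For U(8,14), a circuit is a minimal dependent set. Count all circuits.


In U(8,14), circuits are the (9)-element subsets.
Any set of 9 elements is dependent, and removing any one element gives
an independent set of size 8, so it is a minimal dependent set.
Number of circuits = (14 choose 9) = 2002.

2002


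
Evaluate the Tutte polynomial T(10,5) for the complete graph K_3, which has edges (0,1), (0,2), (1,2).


T(K_3; x,y) = x^2 + x + y.
T(10,5) = 100 + 10 + 5 = 115.

115


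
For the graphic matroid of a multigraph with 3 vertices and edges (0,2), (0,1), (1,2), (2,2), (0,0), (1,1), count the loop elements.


In a graphic matroid, a loop is a self-loop edge (u,u) with rank 0.
Examining all 6 edges for self-loops...
Self-loops found: (2,2), (0,0), (1,1)
Number of loops = 3.

3


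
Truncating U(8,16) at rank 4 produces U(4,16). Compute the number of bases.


Truncating U(8,16) to rank 4 gives U(4,16).
Bases of U(4,16) are all 4-element subsets of 16 elements.
Number of bases = (16 choose 4) = 1820.

1820


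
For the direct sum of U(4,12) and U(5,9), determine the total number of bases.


Bases of a direct sum M1 + M2: |B| = |B(M1)| * |B(M2)|.
|B(U(4,12))| = C(12,4) = 495.
|B(U(5,9))| = C(9,5) = 126.
Total bases = 495 * 126 = 62370.

62370


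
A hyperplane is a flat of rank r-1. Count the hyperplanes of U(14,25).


Hyperplanes of U(14,25) are flats of rank 13.
In a uniform matroid, these are exactly the (13)-element subsets.
Count = (25 choose 13) = 5200300.

5200300


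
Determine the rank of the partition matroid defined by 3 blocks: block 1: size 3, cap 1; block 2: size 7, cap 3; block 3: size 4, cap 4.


Rank of a partition matroid = sum of min(|Si|, ci) for each block.
= min(3,1) + min(7,3) + min(4,4)
= 1 + 3 + 4
= 8.

8


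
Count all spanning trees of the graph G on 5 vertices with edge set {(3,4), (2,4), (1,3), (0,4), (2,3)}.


By Kirchhoff's matrix tree theorem, the number of spanning trees equals
the determinant of any cofactor of the Laplacian matrix L.
G has 5 vertices and 5 edges.
Computing the (4 x 4) cofactor determinant gives 3.

3


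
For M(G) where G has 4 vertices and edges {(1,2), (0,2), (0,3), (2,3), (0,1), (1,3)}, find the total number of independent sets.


An independent set in a graphic matroid is an acyclic edge subset.
G has 4 vertices and 6 edges.
Enumerate all 2^6 = 64 subsets, checking for acyclicity.
Total independent sets = 38.

38


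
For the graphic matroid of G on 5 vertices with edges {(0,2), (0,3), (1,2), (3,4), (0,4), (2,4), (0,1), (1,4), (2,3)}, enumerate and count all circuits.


A circuit in a graphic matroid = edge set of a simple cycle.
G has 5 vertices and 9 edges.
Enumerating all minimal edge subsets forming cycles...
Total circuits found: 22.

22


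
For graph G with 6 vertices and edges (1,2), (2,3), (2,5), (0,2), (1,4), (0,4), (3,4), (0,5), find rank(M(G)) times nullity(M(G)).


r(M) = |V| - c = 6 - 1 = 5.
nullity = |E| - r(M) = 8 - 5 = 3.
Product = 5 * 3 = 15.

15


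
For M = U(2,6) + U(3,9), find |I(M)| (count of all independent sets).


For a direct sum, |I(M1+M2)| = |I(M1)| * |I(M2)|.
|I(U(2,6))| = sum C(6,k) for k=0..2 = 22.
|I(U(3,9))| = sum C(9,k) for k=0..3 = 130.
Total = 22 * 130 = 2860.

2860


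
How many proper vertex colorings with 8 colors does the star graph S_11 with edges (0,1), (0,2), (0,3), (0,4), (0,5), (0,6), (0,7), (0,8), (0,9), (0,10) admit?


P(tree, k) = k * (k-1)^(10) for any tree on 11 vertices.
P(8) = 8 * 7^10 = 8 * 282475249 = 2259801992.

2259801992


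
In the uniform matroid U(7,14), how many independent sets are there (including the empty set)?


Independent sets of U(7,14) are all subsets of size <= 7.
Count = (14 choose 0) + (14 choose 1) + (14 choose 2) + (14 choose 3) + (14 choose 4) + (14 choose 5) + (14 choose 6) + (14 choose 7)
     = 1 + 14 + 91 + 364 + 1001 + 2002 + 3003 + 3432
     = 9908.

9908


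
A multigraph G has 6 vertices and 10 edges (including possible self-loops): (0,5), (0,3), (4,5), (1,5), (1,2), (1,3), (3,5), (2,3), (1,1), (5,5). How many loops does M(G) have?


In a graphic matroid, a loop is a self-loop edge (u,u) with rank 0.
Examining all 10 edges for self-loops...
Self-loops found: (1,1), (5,5)
Number of loops = 2.

2


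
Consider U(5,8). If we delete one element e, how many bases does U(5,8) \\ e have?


Deleting e from U(5,8) gives U(5,7) since n > r.
Bases of U(5,7) = C(7,5) = 7! / (5! * 2!) = 21.

21


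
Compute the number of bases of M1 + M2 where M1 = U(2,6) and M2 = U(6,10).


Bases of a direct sum M1 + M2: |B| = |B(M1)| * |B(M2)|.
|B(U(2,6))| = C(6,2) = 15.
|B(U(6,10))| = C(10,6) = 210.
Total bases = 15 * 210 = 3150.

3150


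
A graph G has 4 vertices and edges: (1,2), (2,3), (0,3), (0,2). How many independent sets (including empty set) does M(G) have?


An independent set in a graphic matroid is an acyclic edge subset.
G has 4 vertices and 4 edges.
Enumerate all 2^4 = 16 subsets, checking for acyclicity.
Total independent sets = 14.

14


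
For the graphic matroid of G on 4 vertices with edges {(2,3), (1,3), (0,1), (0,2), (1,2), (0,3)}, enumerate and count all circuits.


A circuit in a graphic matroid = edge set of a simple cycle.
G has 4 vertices and 6 edges.
Enumerating all minimal edge subsets forming cycles...
Total circuits found: 7.

7


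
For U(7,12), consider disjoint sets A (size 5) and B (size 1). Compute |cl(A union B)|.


|A union B| = 5 + 1 = 6 (disjoint).
In U(7,12), cl(S) = S if |S| < 7, else cl(S) = E.
Since 6 < 7, cl(A union B) = A union B.
|cl(A union B)| = 6.

6


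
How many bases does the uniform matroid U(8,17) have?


Bases of U(8,17) are all 8-element subsets of the 17-element ground set.
Number of bases = C(17,8).
C(17,8) = 17! / (8! * 9!) = 24310.

24310


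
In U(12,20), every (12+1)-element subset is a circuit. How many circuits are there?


In U(12,20), circuits are the (13)-element subsets.
Any set of 13 elements is dependent, and removing any one element gives
an independent set of size 12, so it is a minimal dependent set.
Number of circuits = C(20,13) = 77520.

77520


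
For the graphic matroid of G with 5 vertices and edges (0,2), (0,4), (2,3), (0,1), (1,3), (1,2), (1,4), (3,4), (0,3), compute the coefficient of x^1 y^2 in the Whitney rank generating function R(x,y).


R(x,y) = sum over A in 2^E of x^(r(E)-r(A)) * y^(|A|-r(A)).
G has 5 vertices, 9 edges. r(E) = 4.
Enumerate all 2^9 = 512 subsets.
Count subsets with r(E)-r(A)=1 and |A|-r(A)=2: 15.

15


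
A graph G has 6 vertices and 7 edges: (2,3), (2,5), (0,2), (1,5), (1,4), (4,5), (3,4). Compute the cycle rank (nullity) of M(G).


Cycle rank (nullity) = |E| - r(M) = |E| - (|V| - c).
|E| = 7, |V| = 6, c = 1.
Nullity = 7 - (6 - 1) = 7 - 5 = 2.

2


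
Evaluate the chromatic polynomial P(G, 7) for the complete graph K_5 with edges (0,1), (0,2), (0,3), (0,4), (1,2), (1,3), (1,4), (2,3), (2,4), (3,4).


P(K_5, k) = k(k-1)(k-2)...(k-4).
P(7) = (7) * (6) * (5) * (4) * (3) = 2520.

2520


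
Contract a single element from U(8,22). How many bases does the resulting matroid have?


Contracting e from U(8,22) gives U(7,21).
Bases of U(7,21) = C(21,7) = 21! / (7! * 14!) = 116280.

116280


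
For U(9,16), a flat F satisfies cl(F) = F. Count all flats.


Flats of U(9,16): every subset of size < 9 is a flat, plus E itself.
Count = (16 choose 0) + (16 choose 1) + (16 choose 2) + (16 choose 3) + (16 choose 4) + (16 choose 5) + (16 choose 6) + (16 choose 7) + (16 choose 8) + 1
     = 1 + 16 + 120 + 560 + 1820 + 4368 + 8008 + 11440 + 12870 + 1
     = 39204.

39204


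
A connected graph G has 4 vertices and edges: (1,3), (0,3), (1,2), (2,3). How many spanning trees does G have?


By Kirchhoff's matrix tree theorem, the number of spanning trees equals
the determinant of any cofactor of the Laplacian matrix L.
G has 4 vertices and 4 edges.
Computing the (3 x 3) cofactor determinant gives 3.

3


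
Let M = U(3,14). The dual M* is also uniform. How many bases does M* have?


The dual of U(r,n) is U(n-r, n) = U(11,14).
Bases of U(11,14) are all (11)-element subsets.
|B(M*)| = C(14,11) = 14! / (11! * 3!) = 364.

364


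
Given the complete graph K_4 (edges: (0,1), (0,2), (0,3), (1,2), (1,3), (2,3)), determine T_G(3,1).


T(K_4; x,y) = x^3 + 3x^2 + 4xy + 2x + y^3 + 3y^2 + 2y.
Substituting x=3, y=1:
= 27 + 27 + 12 + 6 + 1 + 3 + 2
= 78.

78


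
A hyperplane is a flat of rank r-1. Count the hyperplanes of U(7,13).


Hyperplanes of U(7,13) are flats of rank 6.
In a uniform matroid, these are exactly the (6)-element subsets.
Count = C(13,6) = 1716.

1716


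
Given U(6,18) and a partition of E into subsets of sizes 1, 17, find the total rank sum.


r(Ai) = min(|Ai|, 6) for each part.
Sum = min(1,6) + min(17,6)
    = 1 + 6
    = 7.

7


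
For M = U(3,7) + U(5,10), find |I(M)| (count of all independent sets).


For a direct sum, |I(M1+M2)| = |I(M1)| * |I(M2)|.
|I(U(3,7))| = sum C(7,k) for k=0..3 = 64.
|I(U(5,10))| = sum C(10,k) for k=0..5 = 638.
Total = 64 * 638 = 40832.

40832


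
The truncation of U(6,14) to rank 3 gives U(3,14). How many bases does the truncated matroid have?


Truncating U(6,14) to rank 3 gives U(3,14).
Bases of U(3,14) are all 3-element subsets of 14 elements.
Number of bases = C(14,3) = (14 * 13 * 12) / (1 * 2 * 3) = 364.

364


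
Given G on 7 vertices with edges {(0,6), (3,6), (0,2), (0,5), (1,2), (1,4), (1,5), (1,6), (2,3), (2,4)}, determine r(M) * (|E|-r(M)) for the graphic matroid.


r(M) = |V| - c = 7 - 1 = 6.
nullity = |E| - r(M) = 10 - 6 = 4.
Product = 6 * 4 = 24.

24


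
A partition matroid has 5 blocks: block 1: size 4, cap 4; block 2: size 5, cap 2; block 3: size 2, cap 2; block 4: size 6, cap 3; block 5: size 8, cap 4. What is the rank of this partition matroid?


Rank of a partition matroid = sum of min(|Si|, ci) for each block.
= min(4,4) + min(5,2) + min(2,2) + min(6,3) + min(8,4)
= 4 + 2 + 2 + 3 + 4
= 15.

15


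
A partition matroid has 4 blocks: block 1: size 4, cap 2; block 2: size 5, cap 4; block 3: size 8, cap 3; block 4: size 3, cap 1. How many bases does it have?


A basis picks exactly ci elements from block i.
Number of bases = product of C(|Si|, ci).
= C(4,2) * C(5,4) * C(8,3) * C(3,1)
= 6 * 5 * 56 * 3
= 5040.

5040


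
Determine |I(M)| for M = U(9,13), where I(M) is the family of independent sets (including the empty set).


Independent sets of U(9,13) are all subsets of size <= 9.
Count = (13 choose 0) + (13 choose 1) + (13 choose 2) + (13 choose 3) + (13 choose 4) + (13 choose 5) + (13 choose 6) + (13 choose 7) + (13 choose 8) + (13 choose 9)
     = 1 + 13 + 78 + 286 + 715 + 1287 + 1716 + 1716 + 1287 + 715
     = 7814.

7814


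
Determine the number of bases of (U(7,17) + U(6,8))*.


(M1+M2)* = M1* + M2*.
M1* = U(10,17), bases: C(17,10) = 19448.
M2* = U(2,8), bases: C(8,2) = 28.
|B(M*)| = 19448 * 28 = 544544.

544544


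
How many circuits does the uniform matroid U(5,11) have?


In U(5,11), circuits are the (6)-element subsets.
Any set of 6 elements is dependent, and removing any one element gives
an independent set of size 5, so it is a minimal dependent set.
Number of circuits = C(11,6) = 11! / (6! * 5!) = 462.

462


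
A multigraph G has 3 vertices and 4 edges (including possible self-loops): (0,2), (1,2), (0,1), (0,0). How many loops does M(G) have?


In a graphic matroid, a loop is a self-loop edge (u,u) with rank 0.
Examining all 4 edges for self-loops...
Self-loops found: (0,0)
Number of loops = 1.

1


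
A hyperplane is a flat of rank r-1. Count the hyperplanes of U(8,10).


Hyperplanes of U(8,10) are flats of rank 7.
In a uniform matroid, these are exactly the (7)-element subsets.
Count = (10 choose 7) = 120.

120


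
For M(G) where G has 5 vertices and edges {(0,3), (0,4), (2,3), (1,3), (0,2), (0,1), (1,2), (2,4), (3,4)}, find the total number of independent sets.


An independent set in a graphic matroid is an acyclic edge subset.
G has 5 vertices and 9 edges.
Enumerate all 2^9 = 512 subsets, checking for acyclicity.
Total independent sets = 198.

198


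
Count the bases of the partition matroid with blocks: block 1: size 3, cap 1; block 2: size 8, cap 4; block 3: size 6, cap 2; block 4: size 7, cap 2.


A basis picks exactly ci elements from block i.
Number of bases = product of C(|Si|, ci).
= C(3,1) * C(8,4) * C(6,2) * C(7,2)
= 3 * 70 * 15 * 21
= 66150.

66150


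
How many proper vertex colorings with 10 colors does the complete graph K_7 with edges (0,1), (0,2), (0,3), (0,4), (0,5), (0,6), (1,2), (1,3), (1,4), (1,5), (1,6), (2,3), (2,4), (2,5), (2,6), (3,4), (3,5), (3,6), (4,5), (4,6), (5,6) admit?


P(K_7, k) = k(k-1)(k-2)...(k-6).
P(10) = (10) * (9) * (8) * (7) * (6) * (5) * (4) = 604800.

604800


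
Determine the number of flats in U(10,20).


Flats of U(10,20): every subset of size < 10 is a flat, plus E itself.
Count = C(20,0) + C(20,1) + C(20,2) + C(20,3) + C(20,4) + C(20,5) + C(20,6) + C(20,7) + C(20,8) + C(20,9) + 1
     = 1 + 20 + 190 + 1140 + 4845 + 15504 + 38760 + 77520 + 125970 + 167960 + 1
     = 431911.

431911


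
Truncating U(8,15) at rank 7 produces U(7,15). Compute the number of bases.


Truncating U(8,15) to rank 7 gives U(7,15).
Bases of U(7,15) are all 7-element subsets of 15 elements.
Number of bases = C(15,7) = 15! / (7! * 8!) = 6435.

6435


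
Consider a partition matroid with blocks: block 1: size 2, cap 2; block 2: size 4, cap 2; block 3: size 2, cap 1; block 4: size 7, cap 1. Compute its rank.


Rank of a partition matroid = sum of min(|Si|, ci) for each block.
= min(2,2) + min(4,2) + min(2,1) + min(7,1)
= 2 + 2 + 1 + 1
= 6.

6


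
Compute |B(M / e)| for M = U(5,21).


Contracting e from U(5,21) gives U(4,20).
Bases of U(4,20) = C(20,4) = (20 * 19 * 18 * 17) / (1 * 2 * 3 * 4) = 4845.

4845


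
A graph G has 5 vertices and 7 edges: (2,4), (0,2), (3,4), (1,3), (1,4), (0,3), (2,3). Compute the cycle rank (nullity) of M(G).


Cycle rank (nullity) = |E| - r(M) = |E| - (|V| - c).
|E| = 7, |V| = 5, c = 1.
Nullity = 7 - (5 - 1) = 7 - 4 = 3.

3


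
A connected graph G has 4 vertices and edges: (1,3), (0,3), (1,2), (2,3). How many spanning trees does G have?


By Kirchhoff's matrix tree theorem, the number of spanning trees equals
the determinant of any cofactor of the Laplacian matrix L.
G has 4 vertices and 4 edges.
Computing the (3 x 3) cofactor determinant gives 3.

3


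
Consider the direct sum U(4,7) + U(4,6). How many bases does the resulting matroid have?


Bases of a direct sum M1 + M2: |B| = |B(M1)| * |B(M2)|.
|B(U(4,7))| = C(7,4) = 35.
|B(U(4,6))| = C(6,4) = 15.
Total bases = 35 * 15 = 525.

525


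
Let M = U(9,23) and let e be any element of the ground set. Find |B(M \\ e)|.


Deleting e from U(9,23) gives U(9,22) since n > r.
Bases of U(9,22) = C(22,9) = 497420.

497420


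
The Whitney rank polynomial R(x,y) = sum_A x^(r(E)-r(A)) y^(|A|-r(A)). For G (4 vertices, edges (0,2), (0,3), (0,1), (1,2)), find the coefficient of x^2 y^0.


R(x,y) = sum over A in 2^E of x^(r(E)-r(A)) * y^(|A|-r(A)).
G has 4 vertices, 4 edges. r(E) = 3.
Enumerate all 2^4 = 16 subsets.
Count subsets with r(E)-r(A)=2 and |A|-r(A)=0: 4.

4


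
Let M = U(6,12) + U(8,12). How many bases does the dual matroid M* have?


(M1+M2)* = M1* + M2*.
M1* = U(6,12), bases: C(12,6) = 924.
M2* = U(4,12), bases: C(12,4) = 495.
|B(M*)| = 924 * 495 = 457380.

457380


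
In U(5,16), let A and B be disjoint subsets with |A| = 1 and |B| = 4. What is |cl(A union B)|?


|A union B| = 1 + 4 = 5 (disjoint).
In U(5,16), cl(S) = S if |S| < 5, else cl(S) = E.
Since 5 >= 5, cl(A union B) = E.
|cl(A union B)| = 16.

16


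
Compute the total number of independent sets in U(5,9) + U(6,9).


For a direct sum, |I(M1+M2)| = |I(M1)| * |I(M2)|.
|I(U(5,9))| = sum C(9,k) for k=0..5 = 382.
|I(U(6,9))| = sum C(9,k) for k=0..6 = 466.
Total = 382 * 466 = 178012.

178012


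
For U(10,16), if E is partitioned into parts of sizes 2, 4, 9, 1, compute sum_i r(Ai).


r(Ai) = min(|Ai|, 10) for each part.
Sum = min(2,10) + min(4,10) + min(9,10) + min(1,10)
    = 2 + 4 + 9 + 1
    = 16.

16


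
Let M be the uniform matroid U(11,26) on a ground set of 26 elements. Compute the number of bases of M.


Bases of U(11,26) are all 11-element subsets of the 26-element ground set.
Number of bases = C(26,11).
(26 choose 11) = 7726160.

7726160


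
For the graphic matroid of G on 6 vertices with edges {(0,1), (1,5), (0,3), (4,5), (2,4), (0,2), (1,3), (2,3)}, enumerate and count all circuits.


A circuit in a graphic matroid = edge set of a simple cycle.
G has 6 vertices and 8 edges.
Enumerating all minimal edge subsets forming cycles...
Total circuits found: 7.

7


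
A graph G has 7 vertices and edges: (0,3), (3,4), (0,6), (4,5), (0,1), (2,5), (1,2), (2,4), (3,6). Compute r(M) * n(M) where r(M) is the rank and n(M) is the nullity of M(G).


r(M) = |V| - c = 7 - 1 = 6.
nullity = |E| - r(M) = 9 - 6 = 3.
Product = 6 * 3 = 18.

18


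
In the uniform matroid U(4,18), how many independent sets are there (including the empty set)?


Independent sets of U(4,18) are all subsets of size <= 4.
Count = (18 choose 0) + (18 choose 1) + (18 choose 2) + (18 choose 3) + (18 choose 4)
     = 1 + 18 + 153 + 816 + 3060
     = 4048.

4048


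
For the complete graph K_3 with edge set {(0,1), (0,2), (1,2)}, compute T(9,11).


T(K_3; x,y) = x^2 + x + y.
T(9,11) = 81 + 9 + 11 = 101.

101


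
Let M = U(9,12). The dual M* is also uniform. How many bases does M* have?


The dual of U(r,n) is U(n-r, n) = U(3,12).
Bases of U(3,12) are all (3)-element subsets.
|B(M*)| = C(12,3) = (12 * 11 * 10) / (1 * 2 * 3) = 220.

220


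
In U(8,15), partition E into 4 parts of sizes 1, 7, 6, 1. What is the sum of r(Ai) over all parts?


r(Ai) = min(|Ai|, 8) for each part.
Sum = min(1,8) + min(7,8) + min(6,8) + min(1,8)
    = 1 + 7 + 6 + 1
    = 15.

15


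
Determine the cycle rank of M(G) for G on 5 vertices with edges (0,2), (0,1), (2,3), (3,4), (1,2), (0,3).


Cycle rank (nullity) = |E| - r(M) = |E| - (|V| - c).
|E| = 6, |V| = 5, c = 1.
Nullity = 6 - (5 - 1) = 6 - 4 = 2.

2


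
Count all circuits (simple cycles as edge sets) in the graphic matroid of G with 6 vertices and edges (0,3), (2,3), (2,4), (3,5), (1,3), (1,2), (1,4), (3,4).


A circuit in a graphic matroid = edge set of a simple cycle.
G has 6 vertices and 8 edges.
Enumerating all minimal edge subsets forming cycles...
Total circuits found: 7.

7


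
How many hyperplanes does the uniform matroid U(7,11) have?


Hyperplanes of U(7,11) are flats of rank 6.
In a uniform matroid, these are exactly the (6)-element subsets.
Count = C(11,6) = 11! / (6! * 5!) = 462.

462


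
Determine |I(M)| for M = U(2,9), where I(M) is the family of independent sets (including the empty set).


Independent sets of U(2,9) are all subsets of size <= 2.
Count = C(9,0) + C(9,1) + C(9,2)
     = 1 + 9 + 36
     = 46.

46


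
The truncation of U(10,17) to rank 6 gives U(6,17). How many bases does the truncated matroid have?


Truncating U(10,17) to rank 6 gives U(6,17).
Bases of U(6,17) are all 6-element subsets of 17 elements.
Number of bases = (17 choose 6) = 12376.

12376


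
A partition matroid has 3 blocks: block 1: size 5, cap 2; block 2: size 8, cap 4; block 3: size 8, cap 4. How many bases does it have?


A basis picks exactly ci elements from block i.
Number of bases = product of C(|Si|, ci).
= C(5,2) * C(8,4) * C(8,4)
= 10 * 70 * 70
= 49000.

49000


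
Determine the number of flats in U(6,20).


Flats of U(6,20): every subset of size < 6 is a flat, plus E itself.
Count = (20 choose 0) + (20 choose 1) + (20 choose 2) + (20 choose 3) + (20 choose 4) + (20 choose 5) + 1
     = 1 + 20 + 190 + 1140 + 4845 + 15504 + 1
     = 21701.

21701


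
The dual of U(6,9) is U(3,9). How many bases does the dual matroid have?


The dual of U(r,n) is U(n-r, n) = U(3,9).
Bases of U(3,9) are all (3)-element subsets.
|B(M*)| = C(9,3) = 9! / (3! * 6!) = 84.

84


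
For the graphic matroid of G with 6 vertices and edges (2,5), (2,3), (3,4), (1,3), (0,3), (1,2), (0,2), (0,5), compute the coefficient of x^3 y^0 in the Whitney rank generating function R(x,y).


R(x,y) = sum over A in 2^E of x^(r(E)-r(A)) * y^(|A|-r(A)).
G has 6 vertices, 8 edges. r(E) = 5.
Enumerate all 2^8 = 256 subsets.
Count subsets with r(E)-r(A)=3 and |A|-r(A)=0: 28.

28


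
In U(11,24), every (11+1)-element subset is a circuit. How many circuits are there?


In U(11,24), circuits are the (12)-element subsets.
Any set of 12 elements is dependent, and removing any one element gives
an independent set of size 11, so it is a minimal dependent set.
Number of circuits = C(24,12) = 2704156.

2704156


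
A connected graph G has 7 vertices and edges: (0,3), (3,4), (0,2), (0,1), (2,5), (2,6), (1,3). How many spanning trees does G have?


By Kirchhoff's matrix tree theorem, the number of spanning trees equals
the determinant of any cofactor of the Laplacian matrix L.
G has 7 vertices and 7 edges.
Computing the (6 x 6) cofactor determinant gives 3.

3


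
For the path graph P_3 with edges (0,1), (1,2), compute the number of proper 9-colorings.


P(P_3, k) = k * (k-1)^(2).
P(9) = 9 * 8^2 = 9 * 64 = 576.

576


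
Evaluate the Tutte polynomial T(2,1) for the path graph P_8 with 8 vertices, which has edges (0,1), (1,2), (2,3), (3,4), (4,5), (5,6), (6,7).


A path on 8 vertices is a tree with 7 edges.
T(x,y) = x^(7) for any tree.
T(2,1) = 2^7 = 128.

128


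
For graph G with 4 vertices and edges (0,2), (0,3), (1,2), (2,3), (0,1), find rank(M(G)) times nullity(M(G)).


r(M) = |V| - c = 4 - 1 = 3.
nullity = |E| - r(M) = 5 - 3 = 2.
Product = 3 * 2 = 6.

6


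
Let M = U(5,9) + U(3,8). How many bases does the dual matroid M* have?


(M1+M2)* = M1* + M2*.
M1* = U(4,9), bases: C(9,4) = 126.
M2* = U(5,8), bases: C(8,5) = 56.
|B(M*)| = 126 * 56 = 7056.

7056


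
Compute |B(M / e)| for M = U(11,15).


Contracting e from U(11,15) gives U(10,14).
Bases of U(10,14) = C(14,10) = 14! / (10! * 4!) = 1001.

1001


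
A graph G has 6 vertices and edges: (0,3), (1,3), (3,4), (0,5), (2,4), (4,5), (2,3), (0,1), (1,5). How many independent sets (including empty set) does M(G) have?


An independent set in a graphic matroid is an acyclic edge subset.
G has 6 vertices and 9 edges.
Enumerate all 2^9 = 512 subsets, checking for acyclicity.
Total independent sets = 296.

296


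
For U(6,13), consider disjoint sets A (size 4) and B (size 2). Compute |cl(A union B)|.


|A union B| = 4 + 2 = 6 (disjoint).
In U(6,13), cl(S) = S if |S| < 6, else cl(S) = E.
Since 6 >= 6, cl(A union B) = E.
|cl(A union B)| = 13.

13


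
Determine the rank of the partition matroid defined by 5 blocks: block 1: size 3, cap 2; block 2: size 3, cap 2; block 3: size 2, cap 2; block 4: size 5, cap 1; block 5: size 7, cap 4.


Rank of a partition matroid = sum of min(|Si|, ci) for each block.
= min(3,2) + min(3,2) + min(2,2) + min(5,1) + min(7,4)
= 2 + 2 + 2 + 1 + 4
= 11.

11
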